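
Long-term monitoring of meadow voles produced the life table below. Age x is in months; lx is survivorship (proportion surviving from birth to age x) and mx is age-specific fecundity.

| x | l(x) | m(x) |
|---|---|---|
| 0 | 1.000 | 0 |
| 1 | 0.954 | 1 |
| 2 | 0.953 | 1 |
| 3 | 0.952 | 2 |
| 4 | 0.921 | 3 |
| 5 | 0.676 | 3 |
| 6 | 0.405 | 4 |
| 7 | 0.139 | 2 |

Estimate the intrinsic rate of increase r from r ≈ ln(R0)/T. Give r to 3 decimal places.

0.596

R0 = Σ lx·mx = 0 + 0.954 + 0.953 + 1.904 + 2.763 + 2.028 + 1.62 + 0.278 = 10.5
Σ x·lx·mx = 41.43; T = 41.43/10.5 = 3.94571…
r ≈ ln(R0)/T = ln(10.5)/3.94571… = 0.59593… → 0.596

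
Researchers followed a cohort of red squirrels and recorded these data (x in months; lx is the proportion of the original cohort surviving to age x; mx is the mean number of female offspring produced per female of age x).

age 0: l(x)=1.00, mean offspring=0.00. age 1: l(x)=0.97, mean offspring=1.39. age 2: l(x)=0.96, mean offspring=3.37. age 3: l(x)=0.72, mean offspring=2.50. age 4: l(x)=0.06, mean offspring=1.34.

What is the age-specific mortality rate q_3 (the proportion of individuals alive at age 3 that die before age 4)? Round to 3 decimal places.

0.917

q_3 = (l_3 − l_4) / l_3 = (0.72 − 0.06) / 0.72
     = 0.66 / 0.72 = 0.916667… → 0.917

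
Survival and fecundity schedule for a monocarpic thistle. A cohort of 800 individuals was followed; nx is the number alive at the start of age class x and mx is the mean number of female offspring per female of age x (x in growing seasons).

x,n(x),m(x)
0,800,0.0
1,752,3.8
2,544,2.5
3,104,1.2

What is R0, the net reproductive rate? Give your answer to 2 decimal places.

lx = nx/n0 = nx/800: 1, 0.94, 0.68, 0.13
lx·mx by age: 0, 3.572, 1.7, 0.156
R0 = Σ lx·mx = 5.428 → 5.43

5.43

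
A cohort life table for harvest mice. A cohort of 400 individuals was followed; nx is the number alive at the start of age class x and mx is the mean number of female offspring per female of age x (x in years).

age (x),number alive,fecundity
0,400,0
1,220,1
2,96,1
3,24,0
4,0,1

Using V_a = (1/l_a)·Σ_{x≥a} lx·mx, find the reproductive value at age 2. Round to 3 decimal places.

1.000

lx = nx/n0 = nx/400: 1, 0.55, 0.24, 0.06, 0
lx·mx for x ≥ 2: 0.24, 0, 0 → sum = 0.24
V_2 = 0.24 / l_2 = 0.24 / 0.24 = 1 → 1.000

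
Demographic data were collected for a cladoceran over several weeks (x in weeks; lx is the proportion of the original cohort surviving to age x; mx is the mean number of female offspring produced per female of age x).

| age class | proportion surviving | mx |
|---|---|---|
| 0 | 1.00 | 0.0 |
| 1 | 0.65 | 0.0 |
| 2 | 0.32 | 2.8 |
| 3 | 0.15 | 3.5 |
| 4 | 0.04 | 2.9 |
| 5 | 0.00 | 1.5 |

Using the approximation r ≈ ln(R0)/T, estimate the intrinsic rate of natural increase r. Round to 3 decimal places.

0.172

R0 = Σ lx·mx = 0 + 0 + 0.896 + 0.525 + 0.116 + 0 = 1.537
Σ x·lx·mx = 3.831; T = 3.831/1.537 = 2.49252…
r ≈ ln(R0)/T = ln(1.537)/2.49252… = 0.17245… → 0.172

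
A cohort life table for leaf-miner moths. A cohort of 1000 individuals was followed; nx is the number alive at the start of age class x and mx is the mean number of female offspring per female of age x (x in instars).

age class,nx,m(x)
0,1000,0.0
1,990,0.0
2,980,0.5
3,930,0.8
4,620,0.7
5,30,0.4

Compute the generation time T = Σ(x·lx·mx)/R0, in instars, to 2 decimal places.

lx = nx/n0 = nx/1000: 1, 0.99, 0.98, 0.93, 0.62, 0.03
lx·mx: 0, 0, 0.49, 0.744, 0.434, 0.012 → R0 = 1.68
x·lx·mx: 0, 0, 0.98, 2.232, 1.736, 0.06 → Σ = 5.008
T = 5.008 / 1.68 = 2.980952… → 2.98

2.98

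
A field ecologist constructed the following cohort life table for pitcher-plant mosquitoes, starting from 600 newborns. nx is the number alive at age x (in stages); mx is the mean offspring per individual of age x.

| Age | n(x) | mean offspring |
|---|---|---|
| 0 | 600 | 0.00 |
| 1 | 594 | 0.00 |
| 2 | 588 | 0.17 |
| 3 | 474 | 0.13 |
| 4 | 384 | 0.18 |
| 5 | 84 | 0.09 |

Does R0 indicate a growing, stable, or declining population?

lx = nx/n0 = nx/600: 1, 0.99, 0.98, 0.79, 0.64, 0.14
R0 = Σ lx·mx = 0 + 0 + 0.1666 + 0.1027 + 0.1152 + 0.0126 = 0.3971
R0 < 1, so the population is declining.

declining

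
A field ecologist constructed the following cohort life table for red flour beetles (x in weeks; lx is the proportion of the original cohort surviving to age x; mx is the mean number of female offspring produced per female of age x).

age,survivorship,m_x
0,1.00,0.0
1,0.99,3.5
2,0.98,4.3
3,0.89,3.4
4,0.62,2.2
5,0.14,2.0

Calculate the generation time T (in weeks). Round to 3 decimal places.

2.253

lx·mx: 0, 3.465, 4.214, 3.026, 1.364, 0.28 → R0 = 12.349
x·lx·mx: 0, 3.465, 8.428, 9.078, 5.456, 1.4 → Σ = 27.827
T = 27.827 / 12.349 = 2.253381… → 2.253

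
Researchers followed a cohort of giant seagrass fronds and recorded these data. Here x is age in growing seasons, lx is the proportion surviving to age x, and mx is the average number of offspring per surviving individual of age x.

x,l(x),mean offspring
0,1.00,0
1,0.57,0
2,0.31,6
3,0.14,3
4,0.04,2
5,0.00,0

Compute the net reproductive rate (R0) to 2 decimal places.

lx·mx by age: 0, 0, 1.86, 0.42, 0.08, 0
R0 = Σ lx·mx = 2.36 → 2.36

2.36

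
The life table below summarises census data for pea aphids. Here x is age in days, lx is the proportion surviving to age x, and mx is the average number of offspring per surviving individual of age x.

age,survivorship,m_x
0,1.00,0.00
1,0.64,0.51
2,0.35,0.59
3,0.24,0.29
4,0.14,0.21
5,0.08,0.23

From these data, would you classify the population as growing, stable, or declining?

R0 = Σ lx·mx = 0 + 0.3264 + 0.2065 + 0.0696 + 0.0294 + 0.0184 = 0.6503
R0 < 1, so the population is declining.

declining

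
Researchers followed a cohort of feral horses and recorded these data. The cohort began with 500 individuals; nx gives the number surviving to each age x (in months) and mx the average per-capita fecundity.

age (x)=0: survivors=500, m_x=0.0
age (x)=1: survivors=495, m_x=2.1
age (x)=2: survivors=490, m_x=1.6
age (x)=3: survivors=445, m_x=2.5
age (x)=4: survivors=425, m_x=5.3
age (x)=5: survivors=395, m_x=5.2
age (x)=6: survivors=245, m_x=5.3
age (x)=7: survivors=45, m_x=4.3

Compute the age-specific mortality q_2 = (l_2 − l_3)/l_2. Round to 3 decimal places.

lx = nx/n0 = nx/500: 1, 0.99, 0.98, 0.89, 0.85, 0.79, 0.49, 0.09
q_2 = (l_2 − l_3) / l_2 = (0.98 − 0.89) / 0.98
     = 0.09 / 0.98 = 0.091837… → 0.092

0.092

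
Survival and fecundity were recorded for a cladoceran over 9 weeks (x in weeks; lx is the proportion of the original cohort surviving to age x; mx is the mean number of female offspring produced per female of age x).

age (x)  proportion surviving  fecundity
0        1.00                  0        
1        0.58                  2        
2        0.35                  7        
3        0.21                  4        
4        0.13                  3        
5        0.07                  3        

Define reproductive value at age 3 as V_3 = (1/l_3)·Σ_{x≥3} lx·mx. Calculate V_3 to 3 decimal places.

6.857

lx·mx for x ≥ 3: 0.84, 0.39, 0.21 → sum = 1.44
V_3 = 1.44 / l_3 = 1.44 / 0.21 = 6.857143… → 6.857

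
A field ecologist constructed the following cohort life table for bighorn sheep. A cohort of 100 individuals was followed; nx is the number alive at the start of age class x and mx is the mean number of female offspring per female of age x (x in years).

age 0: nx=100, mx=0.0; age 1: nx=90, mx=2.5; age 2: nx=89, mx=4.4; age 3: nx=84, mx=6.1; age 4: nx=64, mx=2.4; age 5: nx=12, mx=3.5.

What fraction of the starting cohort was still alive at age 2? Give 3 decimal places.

0.890

l_2 = n_2/n_0 = 89/100 = 0.89 → 0.890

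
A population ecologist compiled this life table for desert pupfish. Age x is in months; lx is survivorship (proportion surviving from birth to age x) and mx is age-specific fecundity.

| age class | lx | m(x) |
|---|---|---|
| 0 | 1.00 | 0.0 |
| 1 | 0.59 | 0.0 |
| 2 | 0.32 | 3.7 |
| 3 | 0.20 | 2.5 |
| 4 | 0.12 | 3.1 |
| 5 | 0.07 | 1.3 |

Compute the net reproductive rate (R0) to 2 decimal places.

2.15

lx·mx by age: 0, 0, 1.184, 0.5, 0.372, 0.091
R0 = Σ lx·mx = 2.147 → 2.15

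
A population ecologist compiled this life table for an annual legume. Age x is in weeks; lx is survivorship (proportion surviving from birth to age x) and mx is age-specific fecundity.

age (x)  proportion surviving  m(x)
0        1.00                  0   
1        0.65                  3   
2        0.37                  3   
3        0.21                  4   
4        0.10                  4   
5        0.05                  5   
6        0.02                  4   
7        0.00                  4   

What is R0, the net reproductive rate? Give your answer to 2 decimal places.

4.63

lx·mx by age: 0, 1.95, 1.11, 0.84, 0.4, 0.25, 0.08, 0
R0 = Σ lx·mx = 4.63 → 4.63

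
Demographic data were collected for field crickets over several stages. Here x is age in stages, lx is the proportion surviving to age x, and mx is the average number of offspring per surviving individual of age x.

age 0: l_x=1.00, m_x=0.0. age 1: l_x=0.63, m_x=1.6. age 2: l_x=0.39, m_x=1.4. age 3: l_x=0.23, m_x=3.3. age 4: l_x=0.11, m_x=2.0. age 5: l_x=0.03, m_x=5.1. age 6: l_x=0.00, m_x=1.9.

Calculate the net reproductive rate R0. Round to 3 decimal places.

lx·mx by age: 0, 1.008, 0.546, 0.759, 0.22, 0.153, 0
R0 = Σ lx·mx = 2.686 → 2.686

2.686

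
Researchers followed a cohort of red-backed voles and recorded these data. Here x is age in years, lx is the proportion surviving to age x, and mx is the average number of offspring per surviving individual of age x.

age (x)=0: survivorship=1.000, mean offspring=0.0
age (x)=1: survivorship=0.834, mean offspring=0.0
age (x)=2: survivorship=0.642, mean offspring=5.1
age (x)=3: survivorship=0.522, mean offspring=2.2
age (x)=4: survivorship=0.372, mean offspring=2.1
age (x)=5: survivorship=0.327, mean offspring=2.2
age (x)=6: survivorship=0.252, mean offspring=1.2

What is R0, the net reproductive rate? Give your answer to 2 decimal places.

6.23

lx·mx by age: 0, 0, 3.2742, 1.1484, 0.7812, 0.7194, 0.3024
R0 = Σ lx·mx = 6.2256 → 6.23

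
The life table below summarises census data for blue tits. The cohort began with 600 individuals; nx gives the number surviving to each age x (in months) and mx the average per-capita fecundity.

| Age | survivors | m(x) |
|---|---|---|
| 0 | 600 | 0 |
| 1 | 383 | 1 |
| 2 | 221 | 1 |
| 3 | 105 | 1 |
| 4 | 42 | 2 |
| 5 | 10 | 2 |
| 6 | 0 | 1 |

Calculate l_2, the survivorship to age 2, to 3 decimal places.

0.368

l_2 = n_2/n_0 = 221/600 = 0.368333… → 0.368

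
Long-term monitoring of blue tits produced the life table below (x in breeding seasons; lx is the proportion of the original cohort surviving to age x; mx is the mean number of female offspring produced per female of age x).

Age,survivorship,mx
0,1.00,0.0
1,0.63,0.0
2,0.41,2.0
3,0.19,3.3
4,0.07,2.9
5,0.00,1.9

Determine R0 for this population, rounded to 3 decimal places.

1.650

lx·mx by age: 0, 0, 0.82, 0.627, 0.203, 0
R0 = Σ lx·mx = 1.65 → 1.650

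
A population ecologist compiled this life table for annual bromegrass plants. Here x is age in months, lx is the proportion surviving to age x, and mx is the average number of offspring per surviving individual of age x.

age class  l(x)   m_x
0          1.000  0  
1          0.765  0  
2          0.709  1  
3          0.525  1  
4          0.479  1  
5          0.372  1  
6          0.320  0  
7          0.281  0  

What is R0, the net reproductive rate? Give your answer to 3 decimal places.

lx·mx by age: 0, 0, 0.709, 0.525, 0.479, 0.372, 0, 0
R0 = Σ lx·mx = 2.085 → 2.085

2.085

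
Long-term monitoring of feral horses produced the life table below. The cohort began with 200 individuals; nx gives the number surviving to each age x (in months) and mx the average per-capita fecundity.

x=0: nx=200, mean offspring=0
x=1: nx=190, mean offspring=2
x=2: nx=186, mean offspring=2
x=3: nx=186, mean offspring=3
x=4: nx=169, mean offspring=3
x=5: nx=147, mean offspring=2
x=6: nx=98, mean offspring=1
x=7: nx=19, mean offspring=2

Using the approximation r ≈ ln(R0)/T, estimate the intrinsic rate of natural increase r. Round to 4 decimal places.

lx = nx/n0 = nx/200: 1, 0.95, 0.93, 0.93, 0.845, 0.735, 0.49, 0.095
R0 = Σ lx·mx = 0 + 1.9 + 1.86 + 2.79 + 2.535 + 1.47 + 0.49 + 0.19 = 11.235
Σ x·lx·mx = 35.75; T = 35.75/11.235 = 3.18202…
r ≈ ln(R0)/T = ln(11.235)/3.18202… = 0.760219… → 0.7602

0.7602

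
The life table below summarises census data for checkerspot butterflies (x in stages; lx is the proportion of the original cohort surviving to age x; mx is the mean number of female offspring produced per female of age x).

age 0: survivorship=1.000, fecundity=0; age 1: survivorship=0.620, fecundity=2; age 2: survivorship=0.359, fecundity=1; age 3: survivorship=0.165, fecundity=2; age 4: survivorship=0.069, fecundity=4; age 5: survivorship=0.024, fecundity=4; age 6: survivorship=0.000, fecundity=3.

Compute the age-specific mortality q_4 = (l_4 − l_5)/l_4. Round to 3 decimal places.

0.652

q_4 = (l_4 − l_5) / l_4 = (0.069 − 0.024) / 0.069
     = 0.045 / 0.069 = 0.652174… → 0.652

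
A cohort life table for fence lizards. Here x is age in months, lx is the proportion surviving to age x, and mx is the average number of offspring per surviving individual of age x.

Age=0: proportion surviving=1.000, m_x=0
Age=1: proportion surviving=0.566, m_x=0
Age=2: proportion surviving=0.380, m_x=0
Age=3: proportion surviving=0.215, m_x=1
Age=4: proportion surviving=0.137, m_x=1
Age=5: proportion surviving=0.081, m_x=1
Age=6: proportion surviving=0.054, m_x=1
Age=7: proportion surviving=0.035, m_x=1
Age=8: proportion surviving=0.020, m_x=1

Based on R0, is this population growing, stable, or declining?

R0 = Σ lx·mx = 0 + 0 + 0 + 0.215 + 0.137 + 0.081 + 0.054 + 0.035 + 0.02 = 0.542
R0 < 1, so the population is declining.

declining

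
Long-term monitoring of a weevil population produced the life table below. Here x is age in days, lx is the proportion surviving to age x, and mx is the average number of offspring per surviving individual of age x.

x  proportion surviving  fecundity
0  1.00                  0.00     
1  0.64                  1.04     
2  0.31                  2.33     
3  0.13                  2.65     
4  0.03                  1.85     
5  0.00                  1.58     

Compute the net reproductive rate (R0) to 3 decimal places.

1.788

lx·mx by age: 0, 0.6656, 0.7223, 0.3445, 0.0555, 0
R0 = Σ lx·mx = 1.7879 → 1.788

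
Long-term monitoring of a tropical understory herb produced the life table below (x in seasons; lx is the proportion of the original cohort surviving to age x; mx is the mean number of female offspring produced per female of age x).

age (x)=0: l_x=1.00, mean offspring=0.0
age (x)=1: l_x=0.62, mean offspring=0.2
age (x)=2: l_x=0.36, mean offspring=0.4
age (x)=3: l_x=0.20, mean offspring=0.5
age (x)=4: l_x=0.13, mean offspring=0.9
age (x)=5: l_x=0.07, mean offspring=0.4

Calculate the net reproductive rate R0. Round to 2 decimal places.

lx·mx by age: 0, 0.124, 0.144, 0.1, 0.117, 0.028
R0 = Σ lx·mx = 0.513 → 0.51

0.51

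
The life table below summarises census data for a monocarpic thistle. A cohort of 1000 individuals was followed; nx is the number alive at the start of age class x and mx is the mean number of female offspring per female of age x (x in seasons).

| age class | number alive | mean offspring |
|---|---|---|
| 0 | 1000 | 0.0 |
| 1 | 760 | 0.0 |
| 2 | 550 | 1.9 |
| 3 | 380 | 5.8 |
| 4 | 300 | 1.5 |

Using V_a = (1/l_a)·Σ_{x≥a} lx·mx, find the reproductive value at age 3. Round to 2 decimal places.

lx = nx/n0 = nx/1000: 1, 0.76, 0.55, 0.38, 0.3
lx·mx for x ≥ 3: 2.204, 0.45 → sum = 2.654
V_3 = 2.654 / l_3 = 2.654 / 0.38 = 6.984211… → 6.98

6.98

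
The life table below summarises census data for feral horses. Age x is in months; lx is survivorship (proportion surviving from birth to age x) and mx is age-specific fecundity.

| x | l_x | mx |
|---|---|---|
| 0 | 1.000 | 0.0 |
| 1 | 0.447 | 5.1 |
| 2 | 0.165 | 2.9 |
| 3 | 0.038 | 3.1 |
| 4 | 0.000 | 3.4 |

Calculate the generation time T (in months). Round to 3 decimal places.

1.248

lx·mx: 0, 2.2797, 0.4785, 0.1178, 0 → R0 = 2.876
x·lx·mx: 0, 2.2797, 0.957, 0.3534, 0 → Σ = 3.5901
T = 3.5901 / 2.876 = 1.248296… → 1.248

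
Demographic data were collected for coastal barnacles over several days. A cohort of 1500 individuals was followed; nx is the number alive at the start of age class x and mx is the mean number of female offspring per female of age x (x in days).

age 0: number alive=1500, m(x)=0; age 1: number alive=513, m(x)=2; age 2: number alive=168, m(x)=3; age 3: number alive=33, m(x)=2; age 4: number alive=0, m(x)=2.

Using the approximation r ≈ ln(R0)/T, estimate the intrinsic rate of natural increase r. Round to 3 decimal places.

lx = nx/n0 = nx/1500: 1, 0.342, 0.112, 0.022, 0
R0 = Σ lx·mx = 0 + 0.684 + 0.336 + 0.044 + 0 = 1.064
Σ x·lx·mx = 1.488; T = 1.488/1.064 = 1.3985…
r ≈ ln(R0)/T = ln(1.064)/1.3985… = 0.04436… → 0.044

0.044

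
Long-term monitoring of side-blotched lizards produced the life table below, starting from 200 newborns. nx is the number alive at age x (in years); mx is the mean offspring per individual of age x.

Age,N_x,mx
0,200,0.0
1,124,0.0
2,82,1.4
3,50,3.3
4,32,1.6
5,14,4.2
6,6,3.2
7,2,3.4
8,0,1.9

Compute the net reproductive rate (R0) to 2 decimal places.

2.08

lx = nx/n0 = nx/200: 1, 0.62, 0.41, 0.25, 0.16, 0.07, 0.03, 0.01, 0
lx·mx by age: 0, 0, 0.574, 0.825, 0.256, 0.294, 0.096, 0.034, 0
R0 = Σ lx·mx = 2.079 → 2.08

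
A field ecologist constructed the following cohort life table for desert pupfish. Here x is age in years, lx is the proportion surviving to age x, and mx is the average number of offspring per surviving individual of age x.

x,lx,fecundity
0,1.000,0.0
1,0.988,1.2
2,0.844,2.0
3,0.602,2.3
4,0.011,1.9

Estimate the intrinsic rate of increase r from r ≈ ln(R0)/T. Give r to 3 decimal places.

R0 = Σ lx·mx = 0 + 1.1856 + 1.688 + 1.3846 + 0.0209 = 4.2791
Σ x·lx·mx = 8.799; T = 8.799/4.2791 = 2.05627…
r ≈ ln(R0)/T = ln(4.2791)/2.05627… = 0.70698… → 0.707

0.707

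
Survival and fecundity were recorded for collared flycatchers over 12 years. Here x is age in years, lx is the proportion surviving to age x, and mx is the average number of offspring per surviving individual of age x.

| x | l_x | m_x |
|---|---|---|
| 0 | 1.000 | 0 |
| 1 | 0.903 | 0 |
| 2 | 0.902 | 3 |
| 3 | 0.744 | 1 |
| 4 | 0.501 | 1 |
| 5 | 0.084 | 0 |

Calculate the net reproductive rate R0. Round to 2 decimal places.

lx·mx by age: 0, 0, 2.706, 0.744, 0.501, 0
R0 = Σ lx·mx = 3.951 → 3.95

3.95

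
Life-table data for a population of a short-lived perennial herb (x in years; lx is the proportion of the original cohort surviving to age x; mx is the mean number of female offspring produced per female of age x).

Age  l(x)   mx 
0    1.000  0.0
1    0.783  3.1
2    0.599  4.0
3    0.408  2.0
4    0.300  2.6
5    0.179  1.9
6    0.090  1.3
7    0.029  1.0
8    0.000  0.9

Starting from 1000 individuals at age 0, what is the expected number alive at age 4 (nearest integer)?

Expected survivors = N0 · l_4 = 1000 × 0.300 = 300 → 300

300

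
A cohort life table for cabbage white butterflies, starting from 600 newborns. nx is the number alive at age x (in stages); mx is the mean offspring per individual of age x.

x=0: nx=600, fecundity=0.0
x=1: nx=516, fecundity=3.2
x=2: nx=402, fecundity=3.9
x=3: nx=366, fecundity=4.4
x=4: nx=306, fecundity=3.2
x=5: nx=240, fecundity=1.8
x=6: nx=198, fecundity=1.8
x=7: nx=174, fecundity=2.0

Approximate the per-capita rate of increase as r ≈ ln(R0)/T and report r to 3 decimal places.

0.839

lx = nx/n0 = nx/600: 1, 0.86, 0.67, 0.61, 0.51, 0.4, 0.33, 0.29
R0 = Σ lx·mx = 0 + 2.752 + 2.613 + 2.684 + 1.632 + 0.72 + 0.594 + 0.58 = 11.575
Σ x·lx·mx = 33.782; T = 33.782/11.575 = 2.91853…
r ≈ ln(R0)/T = ln(11.575)/2.91853… = 0.83907… → 0.839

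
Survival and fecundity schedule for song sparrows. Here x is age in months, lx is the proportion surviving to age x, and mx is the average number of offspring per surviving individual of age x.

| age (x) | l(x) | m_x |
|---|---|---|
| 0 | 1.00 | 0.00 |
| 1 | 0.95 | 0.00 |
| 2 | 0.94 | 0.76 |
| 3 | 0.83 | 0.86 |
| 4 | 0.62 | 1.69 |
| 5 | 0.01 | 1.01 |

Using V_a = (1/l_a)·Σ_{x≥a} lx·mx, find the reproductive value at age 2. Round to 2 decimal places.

2.64

lx·mx for x ≥ 2: 0.7144, 0.7138, 1.0478, 0.0101 → sum = 2.4861
V_2 = 2.4861 / l_2 = 2.4861 / 0.94 = 2.644787… → 2.64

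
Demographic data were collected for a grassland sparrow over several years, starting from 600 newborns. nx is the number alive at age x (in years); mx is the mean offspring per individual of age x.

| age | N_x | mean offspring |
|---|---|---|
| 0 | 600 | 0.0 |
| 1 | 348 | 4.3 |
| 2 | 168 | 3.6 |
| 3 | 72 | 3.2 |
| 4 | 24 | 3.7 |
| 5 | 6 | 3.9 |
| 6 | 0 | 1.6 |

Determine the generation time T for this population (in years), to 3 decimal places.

lx = nx/n0 = nx/600: 1, 0.58, 0.28, 0.12, 0.04, 0.01, 0
lx·mx: 0, 2.494, 1.008, 0.384, 0.148, 0.039, 0 → R0 = 4.073
x·lx·mx: 0, 2.494, 2.016, 1.152, 0.592, 0.195, 0 → Σ = 6.449
T = 6.449 / 4.073 = 1.583354… → 1.583

1.583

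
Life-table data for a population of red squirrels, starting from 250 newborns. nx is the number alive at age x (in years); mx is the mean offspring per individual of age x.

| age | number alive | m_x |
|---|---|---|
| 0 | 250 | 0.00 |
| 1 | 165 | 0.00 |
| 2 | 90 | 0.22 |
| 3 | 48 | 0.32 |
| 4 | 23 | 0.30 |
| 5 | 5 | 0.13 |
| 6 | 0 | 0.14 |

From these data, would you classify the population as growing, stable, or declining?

lx = nx/n0 = nx/250: 1, 0.66, 0.36, 0.192, 0.092, 0.02, 0
R0 = Σ lx·mx = 0 + 0 + 0.0792 + 0.06144 + 0.0276 + 0.0026 + 0 = 0.17084
R0 < 1, so the population is declining.

declining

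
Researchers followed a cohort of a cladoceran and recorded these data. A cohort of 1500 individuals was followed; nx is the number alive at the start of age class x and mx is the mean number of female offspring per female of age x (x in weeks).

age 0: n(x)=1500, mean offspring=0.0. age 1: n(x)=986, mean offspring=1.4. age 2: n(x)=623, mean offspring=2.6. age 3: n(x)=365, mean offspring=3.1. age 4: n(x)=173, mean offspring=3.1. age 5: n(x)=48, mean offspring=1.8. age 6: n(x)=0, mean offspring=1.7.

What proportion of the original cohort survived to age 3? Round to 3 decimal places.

0.243

l_3 = n_3/n_0 = 365/1500 = 0.243333… → 0.243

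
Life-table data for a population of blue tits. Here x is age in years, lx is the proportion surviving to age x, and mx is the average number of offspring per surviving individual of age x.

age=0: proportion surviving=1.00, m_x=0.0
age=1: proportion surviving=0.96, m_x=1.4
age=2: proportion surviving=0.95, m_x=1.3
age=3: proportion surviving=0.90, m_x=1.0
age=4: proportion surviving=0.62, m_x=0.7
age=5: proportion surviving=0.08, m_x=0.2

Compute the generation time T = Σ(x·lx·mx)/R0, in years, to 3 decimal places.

lx·mx: 0, 1.344, 1.235, 0.9, 0.434, 0.016 → R0 = 3.929
x·lx·mx: 0, 1.344, 2.47, 2.7, 1.736, 0.08 → Σ = 8.33
T = 8.33 / 3.929 = 2.120132… → 2.120

2.120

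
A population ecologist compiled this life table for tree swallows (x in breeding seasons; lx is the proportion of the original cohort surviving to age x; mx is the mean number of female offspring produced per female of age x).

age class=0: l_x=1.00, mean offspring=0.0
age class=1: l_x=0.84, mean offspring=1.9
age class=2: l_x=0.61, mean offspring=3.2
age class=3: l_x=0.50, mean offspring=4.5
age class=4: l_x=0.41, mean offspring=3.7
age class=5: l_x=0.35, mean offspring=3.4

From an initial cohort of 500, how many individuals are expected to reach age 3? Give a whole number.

250

Expected survivors = N0 · l_3 = 500 × 0.50 = 250 → 250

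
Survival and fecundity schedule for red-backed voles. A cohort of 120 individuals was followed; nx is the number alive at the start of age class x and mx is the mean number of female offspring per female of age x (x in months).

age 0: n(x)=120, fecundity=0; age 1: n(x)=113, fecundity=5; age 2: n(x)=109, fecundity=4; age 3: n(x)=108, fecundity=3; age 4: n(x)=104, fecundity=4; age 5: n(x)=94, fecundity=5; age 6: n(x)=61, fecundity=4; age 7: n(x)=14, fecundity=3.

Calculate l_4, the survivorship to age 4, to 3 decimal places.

0.867

l_4 = n_4/n_0 = 104/120 = 0.866667… → 0.867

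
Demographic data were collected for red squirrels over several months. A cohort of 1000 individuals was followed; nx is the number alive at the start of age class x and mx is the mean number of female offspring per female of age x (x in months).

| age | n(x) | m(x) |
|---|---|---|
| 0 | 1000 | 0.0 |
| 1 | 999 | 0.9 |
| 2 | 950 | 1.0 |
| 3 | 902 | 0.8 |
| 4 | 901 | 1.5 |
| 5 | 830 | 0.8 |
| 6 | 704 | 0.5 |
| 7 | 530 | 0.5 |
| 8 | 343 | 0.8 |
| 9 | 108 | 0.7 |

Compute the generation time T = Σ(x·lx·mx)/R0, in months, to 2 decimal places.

3.70

lx = nx/n0 = nx/1000: 1, 0.999, 0.95, 0.902, 0.901, 0.83, 0.704, 0.53, 0.343, 0.108
lx·mx: 0, 0.8991, 0.95, 0.7216, 1.3515, 0.664, 0.352, 0.265, 0.2744, 0.0756 → R0 = 5.5532
x·lx·mx: 0, 0.8991, 1.9, 2.1648, 5.406, 3.32, 2.112, 1.855, 2.1952, 0.6804 → Σ = 20.5325
T = 20.5325 / 5.5532 = 3.697418… → 3.70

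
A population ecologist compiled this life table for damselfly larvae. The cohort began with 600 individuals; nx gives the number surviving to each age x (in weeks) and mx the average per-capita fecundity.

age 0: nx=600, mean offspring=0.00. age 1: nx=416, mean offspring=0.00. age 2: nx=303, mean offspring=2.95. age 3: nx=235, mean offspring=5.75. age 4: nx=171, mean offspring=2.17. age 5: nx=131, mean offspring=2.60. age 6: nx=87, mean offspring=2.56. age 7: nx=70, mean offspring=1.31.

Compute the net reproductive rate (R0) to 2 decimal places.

5.45

lx = nx/n0 = nx/600: 1, 0.69333…, 0.505, 0.39167…, 0.285, 0.21833…, 0.145, 0.11667…
lx·mx by age: 0, 0, 1.48975, 2.252083…, 0.61845, 0.567667…, 0.3712, 0.152833…
R0 = Σ lx·mx = 5.451983… → 5.45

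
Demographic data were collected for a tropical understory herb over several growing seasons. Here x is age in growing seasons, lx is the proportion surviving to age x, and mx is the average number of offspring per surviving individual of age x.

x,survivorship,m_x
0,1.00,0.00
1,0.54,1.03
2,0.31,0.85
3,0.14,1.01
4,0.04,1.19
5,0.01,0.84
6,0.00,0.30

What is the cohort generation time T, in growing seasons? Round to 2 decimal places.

1.71

lx·mx: 0, 0.5562, 0.2635, 0.1414, 0.0476, 0.0084, 0 → R0 = 1.0171
x·lx·mx: 0, 0.5562, 0.527, 0.4242, 0.1904, 0.042, 0 → Σ = 1.7398
T = 1.7398 / 1.0171 = 1.71055… → 1.71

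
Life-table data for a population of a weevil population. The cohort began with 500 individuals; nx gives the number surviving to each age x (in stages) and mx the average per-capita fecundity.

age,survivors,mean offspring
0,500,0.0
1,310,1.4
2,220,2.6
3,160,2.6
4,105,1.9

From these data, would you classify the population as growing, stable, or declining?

growing

lx = nx/n0 = nx/500: 1, 0.62, 0.44, 0.32, 0.21
R0 = Σ lx·mx = 0 + 0.868 + 1.144 + 0.832 + 0.399 = 3.243
R0 > 1, so the population is growing.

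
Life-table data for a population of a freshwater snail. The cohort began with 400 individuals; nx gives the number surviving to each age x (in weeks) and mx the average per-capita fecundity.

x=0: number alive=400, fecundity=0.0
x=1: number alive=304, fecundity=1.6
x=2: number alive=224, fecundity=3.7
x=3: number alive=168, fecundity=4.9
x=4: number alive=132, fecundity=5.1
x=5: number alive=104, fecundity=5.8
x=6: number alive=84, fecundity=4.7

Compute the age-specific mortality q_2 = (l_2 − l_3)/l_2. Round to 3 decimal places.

0.250

lx = nx/n0 = nx/400: 1, 0.76, 0.56, 0.42, 0.33, 0.26, 0.21
q_2 = (l_2 − l_3) / l_2 = (0.56 − 0.42) / 0.56
     = 0.14 / 0.56 = 0.25 → 0.250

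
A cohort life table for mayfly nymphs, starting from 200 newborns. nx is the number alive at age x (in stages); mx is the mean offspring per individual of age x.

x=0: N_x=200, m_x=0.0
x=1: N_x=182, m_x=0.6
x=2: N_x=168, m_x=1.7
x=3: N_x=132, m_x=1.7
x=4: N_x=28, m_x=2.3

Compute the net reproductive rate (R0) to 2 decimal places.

lx = nx/n0 = nx/200: 1, 0.91, 0.84, 0.66, 0.14
lx·mx by age: 0, 0.546, 1.428, 1.122, 0.322
R0 = Σ lx·mx = 3.418 → 3.42

3.42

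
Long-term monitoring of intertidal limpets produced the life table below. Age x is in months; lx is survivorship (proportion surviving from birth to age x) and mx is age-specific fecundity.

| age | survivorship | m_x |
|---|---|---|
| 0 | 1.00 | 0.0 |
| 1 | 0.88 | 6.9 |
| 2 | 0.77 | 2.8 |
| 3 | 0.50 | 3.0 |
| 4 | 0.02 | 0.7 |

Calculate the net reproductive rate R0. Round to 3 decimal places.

lx·mx by age: 0, 6.072, 2.156, 1.5, 0.014
R0 = Σ lx·mx = 9.742 → 9.742

9.742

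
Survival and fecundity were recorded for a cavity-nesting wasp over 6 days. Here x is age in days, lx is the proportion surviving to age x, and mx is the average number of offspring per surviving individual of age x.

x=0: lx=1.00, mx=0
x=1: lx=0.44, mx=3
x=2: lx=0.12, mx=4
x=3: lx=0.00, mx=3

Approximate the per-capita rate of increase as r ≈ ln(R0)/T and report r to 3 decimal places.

R0 = Σ lx·mx = 0 + 1.32 + 0.48 + 0 = 1.8
Σ x·lx·mx = 2.28; T = 2.28/1.8 = 1.26667…
r ≈ ln(R0)/T = ln(1.8)/1.26667… = 0.46404… → 0.464

0.464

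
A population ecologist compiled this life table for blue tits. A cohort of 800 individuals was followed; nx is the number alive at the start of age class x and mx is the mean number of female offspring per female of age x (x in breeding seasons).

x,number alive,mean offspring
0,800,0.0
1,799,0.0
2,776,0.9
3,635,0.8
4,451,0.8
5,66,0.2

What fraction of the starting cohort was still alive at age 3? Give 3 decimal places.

0.794

l_3 = n_3/n_0 = 635/800 = 0.79375 → 0.794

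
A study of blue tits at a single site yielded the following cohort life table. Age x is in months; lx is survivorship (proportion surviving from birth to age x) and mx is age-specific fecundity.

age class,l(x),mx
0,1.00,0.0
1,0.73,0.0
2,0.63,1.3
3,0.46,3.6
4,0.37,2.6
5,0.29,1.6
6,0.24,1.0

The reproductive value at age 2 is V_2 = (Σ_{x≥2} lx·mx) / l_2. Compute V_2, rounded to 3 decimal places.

lx·mx for x ≥ 2: 0.819, 1.656, 0.962, 0.464, 0.24 → sum = 4.141
V_2 = 4.141 / l_2 = 4.141 / 0.63 = 6.573016… → 6.573

6.573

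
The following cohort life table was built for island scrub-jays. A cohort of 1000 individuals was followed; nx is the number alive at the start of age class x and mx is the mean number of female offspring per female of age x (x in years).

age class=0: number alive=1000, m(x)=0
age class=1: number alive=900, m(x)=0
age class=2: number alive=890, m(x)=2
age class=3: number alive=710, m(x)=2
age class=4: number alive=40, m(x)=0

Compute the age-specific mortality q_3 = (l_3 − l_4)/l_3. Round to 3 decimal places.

lx = nx/n0 = nx/1000: 1, 0.9, 0.89, 0.71, 0.04
q_3 = (l_3 − l_4) / l_3 = (0.71 − 0.04) / 0.71
     = 0.67 / 0.71 = 0.943662… → 0.944

0.944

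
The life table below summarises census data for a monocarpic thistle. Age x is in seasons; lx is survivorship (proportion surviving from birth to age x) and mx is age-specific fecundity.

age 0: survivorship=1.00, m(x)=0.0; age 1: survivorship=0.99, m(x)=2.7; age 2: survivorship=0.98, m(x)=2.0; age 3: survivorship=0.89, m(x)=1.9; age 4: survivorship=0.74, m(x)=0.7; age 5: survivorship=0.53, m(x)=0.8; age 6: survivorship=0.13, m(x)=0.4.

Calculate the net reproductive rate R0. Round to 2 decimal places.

lx·mx by age: 0, 2.673, 1.96, 1.691, 0.518, 0.424, 0.052
R0 = Σ lx·mx = 7.318 → 7.32

7.32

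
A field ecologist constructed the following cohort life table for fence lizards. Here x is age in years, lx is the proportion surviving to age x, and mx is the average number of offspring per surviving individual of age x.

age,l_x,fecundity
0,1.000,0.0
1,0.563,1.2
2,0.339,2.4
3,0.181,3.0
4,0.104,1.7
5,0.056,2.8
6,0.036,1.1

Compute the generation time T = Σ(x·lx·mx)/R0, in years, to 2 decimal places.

2.35

lx·mx: 0, 0.6756, 0.8136, 0.543, 0.1768, 0.1568, 0.0396 → R0 = 2.4054
x·lx·mx: 0, 0.6756, 1.6272, 1.629, 0.7072, 0.784, 0.2376 → Σ = 5.6606
T = 5.6606 / 2.4054 = 2.353288… → 2.35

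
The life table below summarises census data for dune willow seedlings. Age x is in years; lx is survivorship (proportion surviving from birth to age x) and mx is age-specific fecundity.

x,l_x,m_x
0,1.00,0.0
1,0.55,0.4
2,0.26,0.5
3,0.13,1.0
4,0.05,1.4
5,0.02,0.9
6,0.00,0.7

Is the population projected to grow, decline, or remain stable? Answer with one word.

declining

R0 = Σ lx·mx = 0 + 0.22 + 0.13 + 0.13 + 0.07 + 0.018 + 0 = 0.568
R0 < 1, so the population is declining.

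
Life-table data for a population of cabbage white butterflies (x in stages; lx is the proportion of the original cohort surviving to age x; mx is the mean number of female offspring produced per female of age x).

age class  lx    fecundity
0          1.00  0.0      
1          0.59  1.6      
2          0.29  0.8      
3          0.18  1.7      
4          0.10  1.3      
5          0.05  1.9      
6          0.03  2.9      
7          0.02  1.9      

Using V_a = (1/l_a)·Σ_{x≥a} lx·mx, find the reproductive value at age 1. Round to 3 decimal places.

3.105

lx·mx for x ≥ 1: 0.944, 0.232, 0.306, 0.13, 0.095, 0.087, 0.038 → sum = 1.832
V_1 = 1.832 / l_1 = 1.832 / 0.59 = 3.105085… → 3.105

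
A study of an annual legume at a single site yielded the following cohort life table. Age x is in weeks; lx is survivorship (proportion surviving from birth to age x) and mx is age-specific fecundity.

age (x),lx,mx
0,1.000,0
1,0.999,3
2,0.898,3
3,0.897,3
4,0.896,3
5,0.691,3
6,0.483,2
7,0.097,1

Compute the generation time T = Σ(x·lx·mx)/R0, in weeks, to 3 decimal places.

lx·mx: 0, 2.997, 2.694, 2.691, 2.688, 2.073, 0.966, 0.097 → R0 = 14.206
x·lx·mx: 0, 2.997, 5.388, 8.073, 10.752, 10.365, 5.796, 0.679 → Σ = 44.05
T = 44.05 / 14.206 = 3.100802… → 3.101

3.101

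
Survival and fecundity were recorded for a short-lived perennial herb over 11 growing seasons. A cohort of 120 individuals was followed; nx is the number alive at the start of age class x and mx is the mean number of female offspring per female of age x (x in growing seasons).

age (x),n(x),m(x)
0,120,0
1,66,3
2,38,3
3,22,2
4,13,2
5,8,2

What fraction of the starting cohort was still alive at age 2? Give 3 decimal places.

l_2 = n_2/n_0 = 38/120 = 0.316667… → 0.317

0.317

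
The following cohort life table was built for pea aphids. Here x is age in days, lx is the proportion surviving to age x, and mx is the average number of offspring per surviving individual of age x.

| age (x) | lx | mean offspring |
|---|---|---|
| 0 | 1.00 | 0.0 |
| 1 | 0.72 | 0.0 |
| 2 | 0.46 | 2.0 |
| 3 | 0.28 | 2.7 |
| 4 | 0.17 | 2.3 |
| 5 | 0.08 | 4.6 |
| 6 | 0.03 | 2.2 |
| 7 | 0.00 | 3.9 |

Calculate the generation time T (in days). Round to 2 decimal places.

lx·mx: 0, 0, 0.92, 0.756, 0.391, 0.368, 0.066, 0 → R0 = 2.501
x·lx·mx: 0, 0, 1.84, 2.268, 1.564, 1.84, 0.396, 0 → Σ = 7.908
T = 7.908 / 2.501 = 3.161935… → 3.16

3.16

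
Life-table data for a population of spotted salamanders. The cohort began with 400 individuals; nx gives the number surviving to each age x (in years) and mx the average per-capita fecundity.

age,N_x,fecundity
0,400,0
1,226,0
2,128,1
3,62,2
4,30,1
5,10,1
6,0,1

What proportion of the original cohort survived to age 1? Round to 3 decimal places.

l_1 = n_1/n_0 = 226/400 = 0.565 → 0.565

0.565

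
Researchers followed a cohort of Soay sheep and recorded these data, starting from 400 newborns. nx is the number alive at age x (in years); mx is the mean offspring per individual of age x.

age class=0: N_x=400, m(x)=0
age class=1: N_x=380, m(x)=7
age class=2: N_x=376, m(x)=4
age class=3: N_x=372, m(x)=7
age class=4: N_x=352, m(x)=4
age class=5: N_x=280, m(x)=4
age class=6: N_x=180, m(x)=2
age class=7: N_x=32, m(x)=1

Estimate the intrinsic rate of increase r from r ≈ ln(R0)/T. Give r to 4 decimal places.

1.1396

lx = nx/n0 = nx/400: 1, 0.95, 0.94, 0.93, 0.88, 0.7, 0.45, 0.08
R0 = Σ lx·mx = 0 + 6.65 + 3.76 + 6.51 + 3.52 + 2.8 + 0.9 + 0.08 = 24.22
Σ x·lx·mx = 67.74; T = 67.74/24.22 = 2.79686…
r ≈ ln(R0)/T = ln(24.22)/2.79686… = 1.139555… → 1.1396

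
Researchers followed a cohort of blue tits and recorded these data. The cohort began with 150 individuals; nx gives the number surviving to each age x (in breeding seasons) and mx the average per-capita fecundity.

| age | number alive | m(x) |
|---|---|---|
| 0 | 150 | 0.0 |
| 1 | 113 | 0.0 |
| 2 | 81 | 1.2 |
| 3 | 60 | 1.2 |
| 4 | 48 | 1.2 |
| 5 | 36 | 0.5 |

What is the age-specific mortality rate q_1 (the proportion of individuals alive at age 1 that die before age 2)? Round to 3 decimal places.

lx = nx/n0 = nx/150: 1, 0.75333…, 0.54, 0.4, 0.32, 0.24
q_1 = (l_1 − l_2) / l_1 = (0.753333… − 0.54) / 0.753333…
     = 0.213333… / 0.753333… = 0.283186… → 0.283

0.283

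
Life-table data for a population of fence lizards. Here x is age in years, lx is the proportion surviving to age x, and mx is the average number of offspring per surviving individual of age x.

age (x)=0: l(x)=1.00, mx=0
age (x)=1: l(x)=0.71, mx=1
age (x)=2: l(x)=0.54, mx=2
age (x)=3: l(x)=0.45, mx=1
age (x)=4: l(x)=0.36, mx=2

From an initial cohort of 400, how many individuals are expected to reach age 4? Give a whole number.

Expected survivors = N0 · l_4 = 400 × 0.36 = 144 → 144

144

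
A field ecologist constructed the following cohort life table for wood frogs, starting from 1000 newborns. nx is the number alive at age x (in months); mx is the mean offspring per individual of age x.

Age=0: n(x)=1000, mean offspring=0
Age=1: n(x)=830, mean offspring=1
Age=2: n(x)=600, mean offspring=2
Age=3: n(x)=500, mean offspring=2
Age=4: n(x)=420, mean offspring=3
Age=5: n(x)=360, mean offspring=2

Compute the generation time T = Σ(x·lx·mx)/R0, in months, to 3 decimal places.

2.968

lx = nx/n0 = nx/1000: 1, 0.83, 0.6, 0.5, 0.42, 0.36
lx·mx: 0, 0.83, 1.2, 1, 1.26, 0.72 → R0 = 5.01
x·lx·mx: 0, 0.83, 2.4, 3, 5.04, 3.6 → Σ = 14.87
T = 14.87 / 5.01 = 2.968064… → 2.968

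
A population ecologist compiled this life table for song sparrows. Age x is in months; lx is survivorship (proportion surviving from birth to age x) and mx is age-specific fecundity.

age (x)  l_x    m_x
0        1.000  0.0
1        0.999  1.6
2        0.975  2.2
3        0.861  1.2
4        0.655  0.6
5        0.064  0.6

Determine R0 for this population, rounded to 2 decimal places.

lx·mx by age: 0, 1.5984, 2.145, 1.0332, 0.393, 0.0384
R0 = Σ lx·mx = 5.208 → 5.21

5.21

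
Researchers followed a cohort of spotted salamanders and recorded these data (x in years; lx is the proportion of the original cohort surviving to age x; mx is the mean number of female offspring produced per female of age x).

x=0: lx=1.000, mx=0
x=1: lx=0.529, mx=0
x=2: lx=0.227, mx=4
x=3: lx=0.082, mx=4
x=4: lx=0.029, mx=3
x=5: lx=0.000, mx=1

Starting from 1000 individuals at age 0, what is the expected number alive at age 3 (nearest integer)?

82

Expected survivors = N0 · l_3 = 1000 × 0.082 = 82 → 82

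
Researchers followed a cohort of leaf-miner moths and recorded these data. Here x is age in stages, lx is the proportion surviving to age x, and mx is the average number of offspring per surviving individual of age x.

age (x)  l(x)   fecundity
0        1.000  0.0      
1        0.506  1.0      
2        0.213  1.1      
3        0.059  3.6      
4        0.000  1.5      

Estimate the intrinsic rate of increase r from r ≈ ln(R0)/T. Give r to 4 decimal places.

R0 = Σ lx·mx = 0 + 0.506 + 0.2343 + 0.2124 + 0 = 0.9527
Σ x·lx·mx = 1.6118; T = 1.6118/0.9527 = 1.69182…
r ≈ ln(R0)/T = ln(0.9527)/1.69182… = -0.028641… → -0.0286

-0.0286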